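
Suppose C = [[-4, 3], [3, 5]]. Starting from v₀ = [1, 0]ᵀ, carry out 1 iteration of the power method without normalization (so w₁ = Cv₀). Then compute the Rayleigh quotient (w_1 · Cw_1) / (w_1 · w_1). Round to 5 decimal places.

w1 = Cv₀ = (-4, 3)
Cw1 = (25, 3)
w1·Cw1 = (-4)·25 + 3·3 = -91; w1·w1 = (-4)·(-4) + 3·3 = 25
λ ≈ -91/25 = -3.64000

-3.64000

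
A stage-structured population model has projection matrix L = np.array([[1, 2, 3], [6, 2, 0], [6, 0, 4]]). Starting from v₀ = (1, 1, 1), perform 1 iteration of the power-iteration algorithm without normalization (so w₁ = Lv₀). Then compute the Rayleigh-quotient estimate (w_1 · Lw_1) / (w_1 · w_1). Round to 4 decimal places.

λ ≈ 7.4400

w1 = Lv₀ = (1·1 + 2·1 + 3·1; 6·1 + 2·1 + 0·1; 6·1 + 0·1 + 4·1) = (6, 8, 10)
Lw1 = (52, 52, 76)
w1·Lw1 = 6·52 + 8·52 + 10·76 = 1488; w1·w1 = 6·6 + 8·8 + 10·10 = 200
λ ≈ 1488/200 = 7.4400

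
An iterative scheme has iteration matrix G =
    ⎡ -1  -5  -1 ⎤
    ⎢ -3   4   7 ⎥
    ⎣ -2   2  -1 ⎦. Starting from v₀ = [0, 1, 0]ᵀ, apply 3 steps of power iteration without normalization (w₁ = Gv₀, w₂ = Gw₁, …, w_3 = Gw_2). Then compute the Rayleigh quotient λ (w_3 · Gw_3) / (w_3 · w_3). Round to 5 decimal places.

w1 = Gv₀ = ((-1)·0 + (-5)·1 + (-1)·0; (-3)·0 + 4·1 + 7·0; (-2)·0 + 2·1 + (-1)·0) = (-5, 4, 2)
w2 = Gw1 = ((-1)·(-5) + (-5)·4 + (-1)·2; (-3)·(-5) + 4·4 + 7·2; (-2)·(-5) + 2·4 + (-1)·2) = (-17, 45, 16)
w3 = Gw2 = (-224, 343, 108)
Gw3 = (-1599, 2800, 1026)
w3·Gw3 = (-224)·(-1599) + 343·2800 + 108·1026 = 1429384; w3·w3 = (-224)·(-224) + 343·343 + 108·108 = 179489
λ ≈ 1429384/179489 = 7.96363

7.96363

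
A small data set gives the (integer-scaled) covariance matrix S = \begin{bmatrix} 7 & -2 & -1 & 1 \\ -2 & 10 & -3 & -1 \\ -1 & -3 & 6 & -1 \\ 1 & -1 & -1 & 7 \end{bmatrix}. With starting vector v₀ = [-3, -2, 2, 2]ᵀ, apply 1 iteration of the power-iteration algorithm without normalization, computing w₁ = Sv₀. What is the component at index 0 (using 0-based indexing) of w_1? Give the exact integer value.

-17

w1 = Sv₀ = (7·(-3) + (-2)·(-2) + (-1)·2 + 1·2; (-2)·(-3) + 10·(-2) + (-3)·2 + (-1)·2; (-1)·(-3) + (-3)·(-2) + 6·2 + (-1)·2; 1·(-3) + (-1)·(-2) + (-1)·2 + 7·2) = (-17, -22, 19, 11)
The requested component of w1 is -17.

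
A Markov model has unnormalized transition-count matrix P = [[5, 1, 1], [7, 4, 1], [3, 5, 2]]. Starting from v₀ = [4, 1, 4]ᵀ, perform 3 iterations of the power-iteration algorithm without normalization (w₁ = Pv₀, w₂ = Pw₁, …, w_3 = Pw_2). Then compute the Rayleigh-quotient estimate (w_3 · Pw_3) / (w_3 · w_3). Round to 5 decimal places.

8.73460

w1 = Pv₀ = (5·4 + 1·1 + 1·4; 7·4 + 4·1 + 1·4; 3·4 + 5·1 + 2·4) = (25, 36, 25)
w2 = Pw1 = (5·25 + 1·36 + 1·25; 7·25 + 4·36 + 1·25; 3·25 + 5·36 + 2·25) = (186, 344, 305)
w3 = Pw2 = (1579, 2983, 2888)
Pw3 = (13766, 25873, 25428)
w3·Pw3 = 1579·13766 + 2983·25873 + 2888·25428 = 172351737; w3·w3 = 1579·1579 + 2983·2983 + 2888·2888 = 19732074
λ ≈ 172351737/19732074 = 8.73460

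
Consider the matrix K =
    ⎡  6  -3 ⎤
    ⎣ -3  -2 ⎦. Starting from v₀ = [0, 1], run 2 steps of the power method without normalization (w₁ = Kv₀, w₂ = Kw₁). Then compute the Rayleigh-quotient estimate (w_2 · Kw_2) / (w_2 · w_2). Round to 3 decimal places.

w1 = Kv₀ = (6·0 + (-3)·1; (-3)·0 + (-2)·1) = (-3, -2)
w2 = Kw1 = (6·(-3) + (-3)·(-2); (-3)·(-3) + (-2)·(-2)) = (-12, 13)
Kw2 = (-111, 10)
w2·Kw2 = (-12)·(-111) + 13·10 = 1462; w2·w2 = (-12)·(-12) + 13·13 = 313
λ ≈ 1462/313 = 4.671

4.671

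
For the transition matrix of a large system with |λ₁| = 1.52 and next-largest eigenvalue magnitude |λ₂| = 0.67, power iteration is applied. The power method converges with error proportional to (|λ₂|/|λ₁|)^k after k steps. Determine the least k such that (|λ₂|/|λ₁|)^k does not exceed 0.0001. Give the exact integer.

12

|λ₂/λ₁| = 0.67/1.52 = 0.44079
Need k ≥ ln(0.0001) / ln(0.44079) = -9.2103 / -0.8192 ≈ 11.243
Smallest integer k satisfying the bound: 12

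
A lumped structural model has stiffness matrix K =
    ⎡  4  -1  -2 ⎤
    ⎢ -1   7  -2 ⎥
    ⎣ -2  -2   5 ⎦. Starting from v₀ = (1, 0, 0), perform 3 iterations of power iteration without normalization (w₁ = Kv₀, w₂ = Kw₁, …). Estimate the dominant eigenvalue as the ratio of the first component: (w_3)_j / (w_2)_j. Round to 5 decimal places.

w1 = Kv₀ = (4·1 + (-1)·0 + (-2)·0; (-1)·1 + 7·0 + (-2)·0; (-2)·1 + (-2)·0 + 5·0) = (4, -1, -2)
w2 = Kw1 = (4·4 + (-1)·(-1) + (-2)·(-2); (-1)·4 + 7·(-1) + (-2)·(-2); (-2)·4 + (-2)·(-1) + 5·(-2)) = (21, -7, -16)
w3 = Kw2 = (123, -38, -108)
Ratio at component: 123 / 21 = 5.85714

λ ≈ 5.85714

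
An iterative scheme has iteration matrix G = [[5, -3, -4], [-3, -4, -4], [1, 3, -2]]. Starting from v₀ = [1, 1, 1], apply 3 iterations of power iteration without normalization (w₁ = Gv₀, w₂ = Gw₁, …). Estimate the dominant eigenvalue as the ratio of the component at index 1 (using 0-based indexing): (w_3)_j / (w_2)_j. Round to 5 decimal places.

-1.35714

w1 = Gv₀ = (5·1 + (-3)·1 + (-4)·1; (-3)·1 + (-4)·1 + (-4)·1; 1·1 + 3·1 + (-2)·1) = (-2, -11, 2)
w2 = Gw1 = (5·(-2) + (-3)·(-11) + (-4)·2; (-3)·(-2) + (-4)·(-11) + (-4)·2; 1·(-2) + 3·(-11) + (-2)·2) = (15, 42, -39)
w3 = Gw2 = (105, -57, 219)
Ratio at component: -57 / 42 = -1.35714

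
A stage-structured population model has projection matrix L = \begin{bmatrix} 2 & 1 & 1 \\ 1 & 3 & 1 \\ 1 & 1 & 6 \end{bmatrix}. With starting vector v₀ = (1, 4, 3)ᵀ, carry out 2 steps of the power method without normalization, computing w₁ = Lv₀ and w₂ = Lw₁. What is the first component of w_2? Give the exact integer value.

57

w1 = Lv₀ = (9, 16, 23)
w2 = Lw1 = (57, 80, 163)
The requested component of w2 is 57.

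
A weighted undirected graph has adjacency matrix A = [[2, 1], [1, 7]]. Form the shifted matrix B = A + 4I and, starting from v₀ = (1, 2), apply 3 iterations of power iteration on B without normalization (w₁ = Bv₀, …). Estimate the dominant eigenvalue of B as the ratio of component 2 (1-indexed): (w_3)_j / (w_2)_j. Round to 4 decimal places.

11.2720

B = A + 4I has rows (6, 1); (1, 11)
w1 = Bv₀ = (6·1 + 1·2; 1·1 + 11·2) = (8, 23)
w2 = Bw1 = (6·8 + 1·23; 1·8 + 11·23) = (71, 261)
w3 = Bw2 = (687, 2942)
Ratio: 2942/261 = 11.2720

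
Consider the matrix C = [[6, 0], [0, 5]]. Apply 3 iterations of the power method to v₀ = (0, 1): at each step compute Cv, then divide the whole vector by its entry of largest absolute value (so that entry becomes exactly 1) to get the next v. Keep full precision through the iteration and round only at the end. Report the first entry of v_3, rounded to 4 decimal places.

Cv0 = (0.00000, 5.00000); divide by 5.00000 → v1 = (0.00000, 1.00000)
Cv1 = (0.00000, 5.00000); divide by 5.00000 → v2 = (0.00000, 1.00000)
Cv2 = (0.00000, 5.00000); divide by 5.00000 → v3 = (0.00000, 1.00000)
Requested entry of v3: 0/125 = 0.0000

0.0000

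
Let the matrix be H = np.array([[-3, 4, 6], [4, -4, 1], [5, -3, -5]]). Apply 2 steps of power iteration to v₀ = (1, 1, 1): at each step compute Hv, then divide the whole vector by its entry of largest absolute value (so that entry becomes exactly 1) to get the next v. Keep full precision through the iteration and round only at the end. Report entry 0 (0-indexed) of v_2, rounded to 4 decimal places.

-0.7447

Hv0 = (7.00000, 1.00000, -3.00000); divide by 7.00000 → v1 = (1.00000, 0.14286, -0.42857)
Hv1 = (-5.00000, 3.00000, 6.71429); divide by 6.71429 → v2 = (-0.74468, 0.44681, 1.00000)
Requested entry of v2: -35/47 = -0.7447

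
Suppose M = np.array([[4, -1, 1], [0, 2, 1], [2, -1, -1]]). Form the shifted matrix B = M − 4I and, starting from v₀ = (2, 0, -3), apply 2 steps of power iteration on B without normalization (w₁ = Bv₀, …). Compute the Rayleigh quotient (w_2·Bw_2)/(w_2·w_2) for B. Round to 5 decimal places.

μ ≈ -5.25418

B = M − 4I has rows (0, -1, 1); (0, -2, 1); (2, -1, -5)
w1 = Bv₀ = (0·2 + (-1)·0 + 1·(-3); 0·2 + (-2)·0 + 1·(-3); 2·2 + (-1)·0 + (-5)·(-3)) = (-3, -3, 19)
w2 = Bw1 = (0·(-3) + (-1)·(-3) + 1·19; 0·(-3) + (-2)·(-3) + 1·19; 2·(-3) + (-1)·(-3) + (-5)·19) = (22, 25, -98)
Bw2 = (-123, -148, 509)
w2·Bw2 = -56288; w2·w2 = 10713; μ ≈ -56288/10713 = -5.25418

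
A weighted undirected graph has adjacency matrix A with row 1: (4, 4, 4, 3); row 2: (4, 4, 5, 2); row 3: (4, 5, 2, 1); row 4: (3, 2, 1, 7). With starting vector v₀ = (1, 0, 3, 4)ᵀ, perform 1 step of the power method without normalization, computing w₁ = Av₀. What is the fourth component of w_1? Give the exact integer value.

34

w1 = Av₀ = (28, 27, 14, 34)
The requested component of w1 is 34.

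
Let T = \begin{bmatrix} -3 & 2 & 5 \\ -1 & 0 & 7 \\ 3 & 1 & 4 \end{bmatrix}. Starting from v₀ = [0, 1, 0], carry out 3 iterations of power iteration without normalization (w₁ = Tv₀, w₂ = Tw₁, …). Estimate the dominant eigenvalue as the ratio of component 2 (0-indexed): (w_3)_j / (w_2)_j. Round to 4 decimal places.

w1 = Tv₀ = ((-3)·0 + 2·1 + 5·0; (-1)·0 + 0·1 + 7·0; 3·0 + 1·1 + 4·0) = (2, 0, 1)
w2 = Tw1 = ((-3)·2 + 2·0 + 5·1; (-1)·2 + 0·0 + 7·1; 3·2 + 1·0 + 4·1) = (-1, 5, 10)
w3 = Tw2 = (63, 71, 42)
Ratio at component: 42 / 10 = 4.2000

λ ≈ 4.2000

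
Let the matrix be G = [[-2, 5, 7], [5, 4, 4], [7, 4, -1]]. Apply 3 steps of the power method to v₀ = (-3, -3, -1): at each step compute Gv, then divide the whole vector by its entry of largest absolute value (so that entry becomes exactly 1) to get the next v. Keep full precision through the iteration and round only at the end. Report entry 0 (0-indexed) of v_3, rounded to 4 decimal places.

0.6172

Gv0 = (-16.00000, -31.00000, -32.00000); divide by -32.00000 → v1 = (0.50000, 0.96875, 1.00000)
Gv1 = (10.84375, 10.37500, 6.37500); divide by 10.84375 → v2 = (1.00000, 0.95677, 0.58790)
Gv2 = (6.89914, 11.17867, 10.23919); divide by 11.17867 → v3 = (0.61717, 1.00000, 0.91596)
Requested entry of v3: -2394/-3879 = 0.6172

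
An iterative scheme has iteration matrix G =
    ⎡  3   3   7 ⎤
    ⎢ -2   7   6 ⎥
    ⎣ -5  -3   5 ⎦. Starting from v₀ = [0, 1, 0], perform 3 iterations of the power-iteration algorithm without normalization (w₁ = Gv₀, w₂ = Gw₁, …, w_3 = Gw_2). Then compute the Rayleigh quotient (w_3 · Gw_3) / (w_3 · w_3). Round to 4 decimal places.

w1 = Gv₀ = (3·0 + 3·1 + 7·0; (-2)·0 + 7·1 + 6·0; (-5)·0 + (-3)·1 + 5·0) = (3, 7, -3)
w2 = Gw1 = (3·3 + 3·7 + 7·(-3); (-2)·3 + 7·7 + 6·(-3); (-5)·3 + (-3)·7 + 5·(-3)) = (9, 25, -51)
w3 = Gw2 = (-255, -149, -375)
Gw3 = (-3837, -2783, -153)
w3·Gw3 = (-255)·(-3837) + (-149)·(-2783) + (-375)·(-153) = 1450477; w3·w3 = (-255)·(-255) + (-149)·(-149) + (-375)·(-375) = 227851
λ ≈ 1450477/227851 = 6.3659

6.3659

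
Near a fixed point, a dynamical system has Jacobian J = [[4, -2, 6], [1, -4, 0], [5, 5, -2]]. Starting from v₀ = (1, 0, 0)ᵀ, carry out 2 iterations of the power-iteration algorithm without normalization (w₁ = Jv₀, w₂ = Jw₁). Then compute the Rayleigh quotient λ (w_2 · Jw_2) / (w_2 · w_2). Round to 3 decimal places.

λ ≈ 6.735

w1 = Jv₀ = (4, 1, 5)
w2 = Jw1 = (44, 0, 15)
Jw2 = (266, 44, 190)
w2·Jw2 = 44·266 + 0·44 + 15·190 = 14554; w2·w2 = 44·44 + 0·0 + 15·15 = 2161
λ ≈ 14554/2161 = 6.735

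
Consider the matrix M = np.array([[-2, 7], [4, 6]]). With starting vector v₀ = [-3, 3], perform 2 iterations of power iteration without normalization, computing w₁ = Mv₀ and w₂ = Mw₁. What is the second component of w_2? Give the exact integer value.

144

w1 = Mv₀ = (27, 6)
w2 = Mw1 = (-12, 144)
The requested component of w2 is 144.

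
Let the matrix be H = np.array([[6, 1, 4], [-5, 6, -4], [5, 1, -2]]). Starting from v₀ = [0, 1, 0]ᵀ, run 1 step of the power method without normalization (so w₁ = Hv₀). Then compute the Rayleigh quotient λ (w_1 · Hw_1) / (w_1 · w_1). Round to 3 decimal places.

w1 = Hv₀ = (1, 6, 1)
Hw1 = (16, 27, 9)
w1·Hw1 = 1·16 + 6·27 + 1·9 = 187; w1·w1 = 1·1 + 6·6 + 1·1 = 38
λ ≈ 187/38 = 4.921

4.921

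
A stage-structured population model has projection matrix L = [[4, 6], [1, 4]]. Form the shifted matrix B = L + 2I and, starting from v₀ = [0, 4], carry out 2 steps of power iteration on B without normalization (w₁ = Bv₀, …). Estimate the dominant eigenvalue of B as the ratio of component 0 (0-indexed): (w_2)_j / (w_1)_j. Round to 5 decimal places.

12.00000

B = L + 2I has rows (6, 6); (1, 6)
w1 = Bv₀ = (24, 24)
w2 = Bw1 = (288, 168)
Ratio: 288/24 = 12.00000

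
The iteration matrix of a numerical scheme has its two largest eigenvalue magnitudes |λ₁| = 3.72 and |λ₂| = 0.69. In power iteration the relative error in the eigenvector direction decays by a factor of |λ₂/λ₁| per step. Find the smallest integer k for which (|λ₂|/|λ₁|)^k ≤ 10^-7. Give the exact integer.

10

|λ₂/λ₁| = 0.69/3.72 = 0.18548
Need k ≥ ln(10^-7) / ln(0.18548) = -16.1181 / -1.6848 ≈ 9.567
Smallest integer k satisfying the bound: 10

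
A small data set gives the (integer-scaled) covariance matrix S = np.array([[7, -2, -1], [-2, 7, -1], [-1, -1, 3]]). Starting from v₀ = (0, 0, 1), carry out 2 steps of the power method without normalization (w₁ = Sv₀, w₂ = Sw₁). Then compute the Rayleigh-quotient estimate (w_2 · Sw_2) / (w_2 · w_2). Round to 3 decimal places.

w1 = Sv₀ = (7·0 + (-2)·0 + (-1)·1; (-2)·0 + 7·0 + (-1)·1; (-1)·0 + (-1)·0 + 3·1) = (-1, -1, 3)
w2 = Sw1 = (7·(-1) + (-2)·(-1) + (-1)·3; (-2)·(-1) + 7·(-1) + (-1)·3; (-1)·(-1) + (-1)·(-1) + 3·3) = (-8, -8, 11)
Sw2 = (-51, -51, 49)
w2·Sw2 = (-8)·(-51) + (-8)·(-51) + 11·49 = 1355; w2·w2 = (-8)·(-8) + (-8)·(-8) + 11·11 = 249
λ ≈ 1355/249 = 5.442

5.442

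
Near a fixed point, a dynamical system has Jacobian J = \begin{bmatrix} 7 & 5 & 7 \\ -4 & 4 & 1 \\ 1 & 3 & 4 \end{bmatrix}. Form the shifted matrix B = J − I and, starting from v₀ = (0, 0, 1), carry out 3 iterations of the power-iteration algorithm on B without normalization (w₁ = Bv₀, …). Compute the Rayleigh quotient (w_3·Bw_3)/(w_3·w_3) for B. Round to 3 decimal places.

B = J − I has rows (6, 5, 7); (-4, 3, 1); (1, 3, 3)
w1 = Bv₀ = (7, 1, 3)
w2 = Bw1 = (68, -22, 19)
w3 = Bw2 = (431, -319, 59)
Bw3 = (1404, -2622, -349)
w3·Bw3 = 1420951; w3·w3 = 291003; μ ≈ 1420951/291003 = 4.883

4.883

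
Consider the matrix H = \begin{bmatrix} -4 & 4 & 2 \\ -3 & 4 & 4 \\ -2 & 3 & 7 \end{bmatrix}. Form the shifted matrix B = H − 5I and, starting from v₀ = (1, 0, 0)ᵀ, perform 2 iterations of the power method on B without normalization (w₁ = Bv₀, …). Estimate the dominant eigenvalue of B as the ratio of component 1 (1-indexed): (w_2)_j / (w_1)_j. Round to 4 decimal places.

μ ≈ -7.2222

B = H − 5I has rows (-9, 4, 2); (-3, -1, 4); (-2, 3, 2)
w1 = Bv₀ = ((-9)·1 + 4·0 + 2·0; (-3)·1 + (-1)·0 + 4·0; (-2)·1 + 3·0 + 2·0) = (-9, -3, -2)
w2 = Bw1 = ((-9)·(-9) + 4·(-3) + 2·(-2); (-3)·(-9) + (-1)·(-3) + 4·(-2); (-2)·(-9) + 3·(-3) + 2·(-2)) = (65, 22, 5)
Ratio: 65/-9 = -7.2222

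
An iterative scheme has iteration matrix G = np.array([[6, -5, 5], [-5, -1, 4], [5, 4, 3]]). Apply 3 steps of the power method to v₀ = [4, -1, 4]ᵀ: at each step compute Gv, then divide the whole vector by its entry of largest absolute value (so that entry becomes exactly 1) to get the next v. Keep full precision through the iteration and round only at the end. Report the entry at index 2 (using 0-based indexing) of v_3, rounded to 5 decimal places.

Gv0 = (49.000000, -3.000000, 28.000000); divide by 49.000000 → v1 = (1.000000, -0.061224, 0.571429)
Gv1 = (9.163265, -2.653061, 6.469388); divide by 9.163265 → v2 = (1.000000, -0.289532, 0.706013)
Gv2 = (10.977728, -1.886414, 5.959911); divide by 10.977728 → v3 = (1.000000, -0.171840, 0.542909)
Requested entry of v3: 2676/4929 = 0.54291

0.54291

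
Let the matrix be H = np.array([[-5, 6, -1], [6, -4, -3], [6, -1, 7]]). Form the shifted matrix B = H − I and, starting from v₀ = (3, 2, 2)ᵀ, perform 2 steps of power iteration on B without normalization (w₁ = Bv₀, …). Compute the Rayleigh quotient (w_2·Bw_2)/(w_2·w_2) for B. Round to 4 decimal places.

0.2266

B = H − I has rows (-6, 6, -1); (6, -5, -3); (6, -1, 6)
w1 = Bv₀ = ((-6)·3 + 6·2 + (-1)·2; 6·3 + (-5)·2 + (-3)·2; 6·3 + (-1)·2 + 6·2) = (-8, 2, 28)
w2 = Bw1 = ((-6)·(-8) + 6·2 + (-1)·28; 6·(-8) + (-5)·2 + (-3)·28; 6·(-8) + (-1)·2 + 6·28) = (32, -142, 118)
Bw2 = (-1162, 548, 1042)
w2·Bw2 = 7956; w2·w2 = 35112; μ ≈ 7956/35112 = 0.2266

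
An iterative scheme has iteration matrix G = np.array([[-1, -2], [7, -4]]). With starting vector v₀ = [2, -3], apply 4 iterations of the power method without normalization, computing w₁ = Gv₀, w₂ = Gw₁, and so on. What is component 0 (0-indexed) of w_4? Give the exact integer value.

w1 = Gv₀ = ((-1)·2 + (-2)·(-3); 7·2 + (-4)·(-3)) = (4, 26)
w2 = Gw1 = ((-1)·4 + (-2)·26; 7·4 + (-4)·26) = (-56, -76)
w3 = Gw2 = (208, -88)
w4 = Gw3 = (-32, 1808)
The requested component of w4 is -32.

-32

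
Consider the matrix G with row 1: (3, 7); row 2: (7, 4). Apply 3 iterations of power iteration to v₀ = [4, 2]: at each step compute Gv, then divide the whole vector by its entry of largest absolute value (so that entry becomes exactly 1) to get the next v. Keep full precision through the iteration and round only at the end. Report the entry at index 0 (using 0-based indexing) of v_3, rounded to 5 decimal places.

0.90537

Gv0 = (26.000000, 36.000000); divide by 36.000000 → v1 = (0.722222, 1.000000)
Gv1 = (9.166667, 9.055556); divide by 9.166667 → v2 = (1.000000, 0.987879)
Gv2 = (9.915152, 10.951515); divide by 10.951515 → v3 = (0.905368, 1.000000)
Requested entry of v3: 3272/3614 = 0.90537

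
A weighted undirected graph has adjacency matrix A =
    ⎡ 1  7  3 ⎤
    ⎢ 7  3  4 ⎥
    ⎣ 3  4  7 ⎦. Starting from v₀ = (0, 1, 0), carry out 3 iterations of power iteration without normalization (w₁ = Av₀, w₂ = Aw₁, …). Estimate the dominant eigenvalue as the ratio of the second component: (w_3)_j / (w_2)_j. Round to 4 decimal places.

w1 = Av₀ = (1·0 + 7·1 + 3·0; 7·0 + 3·1 + 4·0; 3·0 + 4·1 + 7·0) = (7, 3, 4)
w2 = Aw1 = (1·7 + 7·3 + 3·4; 7·7 + 3·3 + 4·4; 3·7 + 4·3 + 7·4) = (40, 74, 61)
w3 = Aw2 = (741, 746, 843)
Ratio at component: 746 / 74 = 10.0811

λ ≈ 10.0811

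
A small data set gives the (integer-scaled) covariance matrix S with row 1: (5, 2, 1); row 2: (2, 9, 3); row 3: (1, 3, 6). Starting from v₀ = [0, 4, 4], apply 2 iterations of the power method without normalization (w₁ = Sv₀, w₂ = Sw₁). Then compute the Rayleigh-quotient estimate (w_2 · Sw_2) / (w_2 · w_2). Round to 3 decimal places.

w1 = Sv₀ = (12, 48, 36)
w2 = Sw1 = (192, 564, 372)
Sw2 = (2460, 6576, 4116)
w2·Sw2 = 192·2460 + 564·6576 + 372·4116 = 5712336; w2·w2 = 192·192 + 564·564 + 372·372 = 493344
λ ≈ 5712336/493344 = 11.579

11.579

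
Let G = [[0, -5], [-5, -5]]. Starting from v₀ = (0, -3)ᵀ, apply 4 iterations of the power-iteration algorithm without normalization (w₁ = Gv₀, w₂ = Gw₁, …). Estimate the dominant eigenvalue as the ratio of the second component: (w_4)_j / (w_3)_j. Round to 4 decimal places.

w1 = Gv₀ = (0·0 + (-5)·(-3); (-5)·0 + (-5)·(-3)) = (15, 15)
w2 = Gw1 = (0·15 + (-5)·15; (-5)·15 + (-5)·15) = (-75, -150)
w3 = Gw2 = (750, 1125)
w4 = Gw3 = (-5625, -9375)
Ratio at component: -9375 / 1125 = -8.3333

λ ≈ -8.3333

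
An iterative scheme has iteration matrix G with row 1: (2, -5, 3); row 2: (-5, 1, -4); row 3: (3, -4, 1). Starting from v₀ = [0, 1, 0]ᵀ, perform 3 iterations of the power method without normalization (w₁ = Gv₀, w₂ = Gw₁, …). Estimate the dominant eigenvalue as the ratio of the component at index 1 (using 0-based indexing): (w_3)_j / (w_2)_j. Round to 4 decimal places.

w1 = Gv₀ = (2·0 + (-5)·1 + 3·0; (-5)·0 + 1·1 + (-4)·0; 3·0 + (-4)·1 + 1·0) = (-5, 1, -4)
w2 = Gw1 = (2·(-5) + (-5)·1 + 3·(-4); (-5)·(-5) + 1·1 + (-4)·(-4); 3·(-5) + (-4)·1 + 1·(-4)) = (-27, 42, -23)
w3 = Gw2 = (-333, 269, -272)
Ratio at component: 269 / 42 = 6.4048

6.4048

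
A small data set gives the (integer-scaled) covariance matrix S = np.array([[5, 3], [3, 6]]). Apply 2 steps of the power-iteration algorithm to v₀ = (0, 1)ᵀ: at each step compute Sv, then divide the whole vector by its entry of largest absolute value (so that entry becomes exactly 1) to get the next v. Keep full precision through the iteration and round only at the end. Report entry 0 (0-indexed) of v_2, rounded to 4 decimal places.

0.7333

Sv0 = (3.00000, 6.00000); divide by 6.00000 → v1 = (0.50000, 1.00000)
Sv1 = (5.50000, 7.50000); divide by 7.50000 → v2 = (0.73333, 1.00000)
Requested entry of v2: 33/45 = 0.7333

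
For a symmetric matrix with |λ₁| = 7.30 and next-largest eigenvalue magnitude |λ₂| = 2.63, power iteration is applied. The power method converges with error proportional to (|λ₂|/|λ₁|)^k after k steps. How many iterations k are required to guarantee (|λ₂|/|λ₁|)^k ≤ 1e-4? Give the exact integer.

|λ₂/λ₁| = 2.63/7.30 = 0.36027
Need k ≥ ln(1e-4) / ln(0.36027) = -9.2103 / -1.0209 ≈ 9.022
Smallest integer k satisfying the bound: 10

10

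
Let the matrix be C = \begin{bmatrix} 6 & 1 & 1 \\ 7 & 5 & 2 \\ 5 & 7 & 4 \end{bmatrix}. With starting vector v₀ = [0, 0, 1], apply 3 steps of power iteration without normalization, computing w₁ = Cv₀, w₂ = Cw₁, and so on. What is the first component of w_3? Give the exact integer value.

w1 = Cv₀ = (6·0 + 1·0 + 1·1; 7·0 + 5·0 + 2·1; 5·0 + 7·0 + 4·1) = (1, 2, 4)
w2 = Cw1 = (6·1 + 1·2 + 1·4; 7·1 + 5·2 + 2·4; 5·1 + 7·2 + 4·4) = (12, 25, 35)
w3 = Cw2 = (132, 279, 375)
The requested component of w3 is 132.

132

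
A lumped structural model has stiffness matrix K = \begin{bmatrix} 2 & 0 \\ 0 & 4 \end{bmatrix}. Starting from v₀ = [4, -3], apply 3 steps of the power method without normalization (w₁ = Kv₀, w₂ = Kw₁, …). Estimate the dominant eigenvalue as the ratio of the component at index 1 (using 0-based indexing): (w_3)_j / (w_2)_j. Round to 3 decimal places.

w1 = Kv₀ = (8, -12)
w2 = Kw1 = (16, -48)
w3 = Kw2 = (32, -192)
Ratio at component: -192 / -48 = 4.000

λ ≈ 4.000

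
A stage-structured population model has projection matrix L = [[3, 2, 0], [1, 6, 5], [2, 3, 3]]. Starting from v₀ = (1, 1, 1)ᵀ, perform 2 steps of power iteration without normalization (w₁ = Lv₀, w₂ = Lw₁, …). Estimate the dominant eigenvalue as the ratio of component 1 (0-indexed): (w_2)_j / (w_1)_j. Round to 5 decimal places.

w1 = Lv₀ = (3·1 + 2·1 + 0·1; 1·1 + 6·1 + 5·1; 2·1 + 3·1 + 3·1) = (5, 12, 8)
w2 = Lw1 = (3·5 + 2·12 + 0·8; 1·5 + 6·12 + 5·8; 2·5 + 3·12 + 3·8) = (39, 117, 70)
Ratio at component: 117 / 12 = 9.75000

λ ≈ 9.75000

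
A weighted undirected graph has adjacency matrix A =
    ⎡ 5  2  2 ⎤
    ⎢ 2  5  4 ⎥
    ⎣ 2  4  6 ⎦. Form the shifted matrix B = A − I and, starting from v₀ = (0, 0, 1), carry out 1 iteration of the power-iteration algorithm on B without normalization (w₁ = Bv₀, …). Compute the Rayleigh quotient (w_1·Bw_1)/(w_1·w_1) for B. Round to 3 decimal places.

B = A − I has rows (4, 2, 2); (2, 4, 4); (2, 4, 5)
w1 = Bv₀ = (2, 4, 5)
Bw1 = (26, 40, 45)
w1·Bw1 = 437; w1·w1 = 45; μ ≈ 437/45 = 9.711

μ ≈ 9.711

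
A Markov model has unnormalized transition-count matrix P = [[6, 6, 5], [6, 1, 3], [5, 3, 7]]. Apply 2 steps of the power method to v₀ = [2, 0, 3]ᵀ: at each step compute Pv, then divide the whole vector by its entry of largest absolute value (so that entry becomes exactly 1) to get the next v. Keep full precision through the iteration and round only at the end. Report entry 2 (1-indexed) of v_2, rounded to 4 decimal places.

Pv0 = (27.00000, 21.00000, 31.00000); divide by 31.00000 → v1 = (0.87097, 0.67742, 1.00000)
Pv1 = (14.29032, 8.90323, 13.38710); divide by 14.29032 → v2 = (1.00000, 0.62302, 0.93679)
Requested entry of v2: 276/443 = 0.6230

0.6230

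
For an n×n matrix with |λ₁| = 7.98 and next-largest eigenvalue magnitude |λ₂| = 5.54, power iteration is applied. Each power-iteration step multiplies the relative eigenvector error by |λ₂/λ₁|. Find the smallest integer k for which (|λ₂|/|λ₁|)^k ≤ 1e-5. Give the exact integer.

|λ₂/λ₁| = 5.54/7.98 = 0.69424
Need k ≥ ln(1e-5) / ln(0.69424) = -11.5129 / -0.3649 ≈ 31.547
Smallest integer k satisfying the bound: 32

32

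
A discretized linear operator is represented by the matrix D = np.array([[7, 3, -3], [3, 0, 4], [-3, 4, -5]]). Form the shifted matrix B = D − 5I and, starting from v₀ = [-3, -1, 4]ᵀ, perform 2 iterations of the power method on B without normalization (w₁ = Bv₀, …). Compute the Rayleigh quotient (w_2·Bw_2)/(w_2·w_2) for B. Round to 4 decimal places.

μ ≈ -13.2129

B = D − 5I has rows (2, 3, -3); (3, -5, 4); (-3, 4, -10)
w1 = Bv₀ = (2·(-3) + 3·(-1) + (-3)·4; 3·(-3) + (-5)·(-1) + 4·4; (-3)·(-3) + 4·(-1) + (-10)·4) = (-21, 12, -35)
w2 = Bw1 = (2·(-21) + 3·12 + (-3)·(-35); 3·(-21) + (-5)·12 + 4·(-35); (-3)·(-21) + 4·12 + (-10)·(-35)) = (99, -263, 461)
Bw2 = (-1974, 3456, -5959)
w2·Bw2 = -3851453; w2·w2 = 291491; μ ≈ -3851453/291491 = -13.2129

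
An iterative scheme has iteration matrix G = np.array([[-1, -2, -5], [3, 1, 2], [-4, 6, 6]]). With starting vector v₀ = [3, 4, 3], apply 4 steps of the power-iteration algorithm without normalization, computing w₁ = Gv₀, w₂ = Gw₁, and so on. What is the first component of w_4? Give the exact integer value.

w1 = Gv₀ = ((-1)·3 + (-2)·4 + (-5)·3; 3·3 + 1·4 + 2·3; (-4)·3 + 6·4 + 6·3) = (-26, 19, 30)
w2 = Gw1 = ((-1)·(-26) + (-2)·19 + (-5)·30; 3·(-26) + 1·19 + 2·30; (-4)·(-26) + 6·19 + 6·30) = (-162, 1, 398)
w3 = Gw2 = (-1830, 311, 3042)
w4 = Gw3 = (-14002, 905, 27438)
The requested component of w4 is -14002.

-14002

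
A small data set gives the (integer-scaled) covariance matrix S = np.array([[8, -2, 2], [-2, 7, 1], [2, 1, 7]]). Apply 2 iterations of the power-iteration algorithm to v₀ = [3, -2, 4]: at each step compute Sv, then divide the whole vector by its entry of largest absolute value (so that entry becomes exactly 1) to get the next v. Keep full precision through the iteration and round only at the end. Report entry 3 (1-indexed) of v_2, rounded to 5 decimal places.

0.72917

Sv0 = (36.000000, -16.000000, 32.000000); divide by 36.000000 → v1 = (1.000000, -0.444444, 0.888889)
Sv1 = (10.666667, -4.222222, 7.777778); divide by 10.666667 → v2 = (1.000000, -0.395833, 0.729167)
Requested entry of v2: 280/384 = 0.72917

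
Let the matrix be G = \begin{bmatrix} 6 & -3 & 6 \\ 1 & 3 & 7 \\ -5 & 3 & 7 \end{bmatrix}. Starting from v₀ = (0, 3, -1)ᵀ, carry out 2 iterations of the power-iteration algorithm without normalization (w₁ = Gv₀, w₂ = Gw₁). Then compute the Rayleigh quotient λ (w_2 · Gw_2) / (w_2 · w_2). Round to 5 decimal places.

6.40730

w1 = Gv₀ = (6·0 + (-3)·3 + 6·(-1); 1·0 + 3·3 + 7·(-1); (-5)·0 + 3·3 + 7·(-1)) = (-15, 2, 2)
w2 = Gw1 = (6·(-15) + (-3)·2 + 6·2; 1·(-15) + 3·2 + 7·2; (-5)·(-15) + 3·2 + 7·2) = (-84, 5, 95)
Gw2 = (51, 596, 1100)
w2·Gw2 = (-84)·51 + 5·596 + 95·1100 = 103196; w2·w2 = (-84)·(-84) + 5·5 + 95·95 = 16106
λ ≈ 103196/16106 = 6.40730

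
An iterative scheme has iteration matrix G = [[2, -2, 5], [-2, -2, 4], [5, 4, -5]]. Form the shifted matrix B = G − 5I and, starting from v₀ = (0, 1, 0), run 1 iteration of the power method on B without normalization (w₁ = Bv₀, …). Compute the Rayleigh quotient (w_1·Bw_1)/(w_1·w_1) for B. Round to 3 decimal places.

B = G − 5I has rows (-3, -2, 5); (-2, -7, 4); (5, 4, -10)
w1 = Bv₀ = ((-3)·0 + (-2)·1 + 5·0; (-2)·0 + (-7)·1 + 4·0; 5·0 + 4·1 + (-10)·0) = (-2, -7, 4)
Bw1 = (40, 69, -78)
w1·Bw1 = -875; w1·w1 = 69; μ ≈ -875/69 = -12.681

-12.681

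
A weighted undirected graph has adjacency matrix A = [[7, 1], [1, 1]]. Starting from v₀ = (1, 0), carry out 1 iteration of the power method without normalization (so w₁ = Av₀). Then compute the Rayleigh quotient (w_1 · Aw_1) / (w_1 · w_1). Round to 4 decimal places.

w1 = Av₀ = (7·1 + 1·0; 1·1 + 1·0) = (7, 1)
Aw1 = (50, 8)
w1·Aw1 = 7·50 + 1·8 = 358; w1·w1 = 7·7 + 1·1 = 50
λ ≈ 358/50 = 7.1600

λ ≈ 7.1600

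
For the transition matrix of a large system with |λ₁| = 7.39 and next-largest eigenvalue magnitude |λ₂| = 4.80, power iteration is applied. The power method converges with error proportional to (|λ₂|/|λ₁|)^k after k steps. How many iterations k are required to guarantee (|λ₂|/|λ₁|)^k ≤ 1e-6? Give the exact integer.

33

|λ₂/λ₁| = 4.80/7.39 = 0.64953
Need k ≥ ln(1e-6) / ln(0.64953) = -13.8155 / -0.4315 ≈ 32.017
Smallest integer k satisfying the bound: 33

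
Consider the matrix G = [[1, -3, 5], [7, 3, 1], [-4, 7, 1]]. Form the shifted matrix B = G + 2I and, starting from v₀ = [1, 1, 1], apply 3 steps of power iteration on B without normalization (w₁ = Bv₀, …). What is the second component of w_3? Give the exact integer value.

661

B = G + 2I has rows (3, -3, 5); (7, 5, 1); (-4, 7, 3)
w1 = Bv₀ = (3·1 + (-3)·1 + 5·1; 7·1 + 5·1 + 1·1; (-4)·1 + 7·1 + 3·1) = (5, 13, 6)
w2 = Bw1 = (3·5 + (-3)·13 + 5·6; 7·5 + 5·13 + 1·6; (-4)·5 + 7·13 + 3·6) = (6, 106, 89)
w3 = Bw2 = (145, 661, 985)
Requested component of w3: 661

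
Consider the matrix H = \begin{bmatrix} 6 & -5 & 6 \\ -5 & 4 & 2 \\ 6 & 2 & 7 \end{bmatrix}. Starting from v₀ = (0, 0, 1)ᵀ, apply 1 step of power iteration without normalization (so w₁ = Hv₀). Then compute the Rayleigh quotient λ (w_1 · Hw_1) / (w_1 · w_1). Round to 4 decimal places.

λ ≈ 11.4045

w1 = Hv₀ = (6·0 + (-5)·0 + 6·1; (-5)·0 + 4·0 + 2·1; 6·0 + 2·0 + 7·1) = (6, 2, 7)
Hw1 = (68, -8, 89)
w1·Hw1 = 6·68 + 2·(-8) + 7·89 = 1015; w1·w1 = 6·6 + 2·2 + 7·7 = 89
λ ≈ 1015/89 = 11.4045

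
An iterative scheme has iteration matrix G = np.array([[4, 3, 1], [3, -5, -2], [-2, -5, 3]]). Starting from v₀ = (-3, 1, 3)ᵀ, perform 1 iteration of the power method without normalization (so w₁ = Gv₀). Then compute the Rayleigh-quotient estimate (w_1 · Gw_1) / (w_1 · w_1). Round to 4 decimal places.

1.1642

w1 = Gv₀ = (4·(-3) + 3·1 + 1·3; 3·(-3) + (-5)·1 + (-2)·3; (-2)·(-3) + (-5)·1 + 3·3) = (-6, -20, 10)
Gw1 = (-74, 62, 142)
w1·Gw1 = (-6)·(-74) + (-20)·62 + 10·142 = 624; w1·w1 = (-6)·(-6) + (-20)·(-20) + 10·10 = 536
λ ≈ 624/536 = 1.1642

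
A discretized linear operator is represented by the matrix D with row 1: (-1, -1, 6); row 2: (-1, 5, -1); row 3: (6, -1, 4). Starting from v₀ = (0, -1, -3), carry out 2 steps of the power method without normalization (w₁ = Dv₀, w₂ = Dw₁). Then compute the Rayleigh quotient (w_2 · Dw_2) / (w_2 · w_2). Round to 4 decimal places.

w1 = Dv₀ = (-17, -2, -11)
w2 = Dw1 = (-47, 18, -144)
Dw2 = (-835, 281, -876)
w2·Dw2 = (-47)·(-835) + 18·281 + (-144)·(-876) = 170447; w2·w2 = (-47)·(-47) + 18·18 + (-144)·(-144) = 23269
λ ≈ 170447/23269 = 7.3251

λ ≈ 7.3251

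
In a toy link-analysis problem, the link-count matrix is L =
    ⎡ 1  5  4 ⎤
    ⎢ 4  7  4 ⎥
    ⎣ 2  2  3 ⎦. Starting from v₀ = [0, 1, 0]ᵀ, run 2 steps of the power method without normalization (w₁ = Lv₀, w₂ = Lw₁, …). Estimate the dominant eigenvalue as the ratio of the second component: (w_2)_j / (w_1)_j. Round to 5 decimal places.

w1 = Lv₀ = (5, 7, 2)
w2 = Lw1 = (48, 77, 30)
Ratio at component: 77 / 7 = 11.00000

λ ≈ 11.00000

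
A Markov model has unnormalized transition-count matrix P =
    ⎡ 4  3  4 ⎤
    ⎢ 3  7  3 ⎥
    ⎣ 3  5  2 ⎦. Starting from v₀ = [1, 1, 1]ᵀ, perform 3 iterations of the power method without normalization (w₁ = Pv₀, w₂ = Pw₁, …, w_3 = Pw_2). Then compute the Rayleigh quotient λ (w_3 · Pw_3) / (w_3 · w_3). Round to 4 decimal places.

11.6587

w1 = Pv₀ = (11, 13, 10)
w2 = Pw1 = (123, 154, 118)
w3 = Pw2 = (1426, 1801, 1375)
Pw3 = (16607, 21010, 16033)
w3·Pw3 = 1426·16607 + 1801·21010 + 1375·16033 = 83565967; w3·w3 = 1426·1426 + 1801·1801 + 1375·1375 = 7167702
λ ≈ 83565967/7167702 = 11.6587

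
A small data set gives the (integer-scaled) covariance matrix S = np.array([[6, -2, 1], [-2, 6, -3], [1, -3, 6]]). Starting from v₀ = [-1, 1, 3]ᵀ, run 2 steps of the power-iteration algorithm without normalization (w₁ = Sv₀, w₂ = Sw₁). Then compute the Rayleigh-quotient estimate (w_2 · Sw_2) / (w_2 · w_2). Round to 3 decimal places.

w1 = Sv₀ = (-5, -1, 14)
w2 = Sw1 = (-14, -38, 82)
Sw2 = (74, -446, 592)
w2·Sw2 = (-14)·74 + (-38)·(-446) + 82·592 = 64456; w2·w2 = (-14)·(-14) + (-38)·(-38) + 82·82 = 8364
λ ≈ 64456/8364 = 7.706

λ ≈ 7.706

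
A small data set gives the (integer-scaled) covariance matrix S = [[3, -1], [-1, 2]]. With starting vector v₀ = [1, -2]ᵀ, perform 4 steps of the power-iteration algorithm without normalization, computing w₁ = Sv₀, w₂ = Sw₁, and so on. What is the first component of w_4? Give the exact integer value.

275

w1 = Sv₀ = (3·1 + (-1)·(-2); (-1)·1 + 2·(-2)) = (5, -5)
w2 = Sw1 = (3·5 + (-1)·(-5); (-1)·5 + 2·(-5)) = (20, -15)
w3 = Sw2 = (75, -50)
w4 = Sw3 = (275, -175)
The requested component of w4 is 275.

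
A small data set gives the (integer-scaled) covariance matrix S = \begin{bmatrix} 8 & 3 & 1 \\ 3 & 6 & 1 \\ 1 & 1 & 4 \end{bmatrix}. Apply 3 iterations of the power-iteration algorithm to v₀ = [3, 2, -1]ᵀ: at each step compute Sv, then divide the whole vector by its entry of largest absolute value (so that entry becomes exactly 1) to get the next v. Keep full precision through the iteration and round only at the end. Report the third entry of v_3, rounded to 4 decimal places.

Sv0 = (29.00000, 20.00000, 1.00000); divide by 29.00000 → v1 = (1.00000, 0.68966, 0.03448)
Sv1 = (10.10345, 7.17241, 1.82759); divide by 10.10345 → v2 = (1.00000, 0.70990, 0.18089)
Sv2 = (10.31058, 7.44027, 2.43345); divide by 10.31058 → v3 = (1.00000, 0.72162, 0.23601)
Requested entry of v3: 713/3021 = 0.2360

0.2360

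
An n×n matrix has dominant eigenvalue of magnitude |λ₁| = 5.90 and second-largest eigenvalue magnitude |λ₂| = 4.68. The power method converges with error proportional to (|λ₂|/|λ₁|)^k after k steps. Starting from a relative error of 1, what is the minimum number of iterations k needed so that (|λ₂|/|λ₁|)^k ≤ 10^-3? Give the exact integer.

30

|λ₂/λ₁| = 4.68/5.90 = 0.79322
Need k ≥ ln(10^-3) / ln(0.79322) = -6.9078 / -0.2317 ≈ 29.819
Smallest integer k satisfying the bound: 30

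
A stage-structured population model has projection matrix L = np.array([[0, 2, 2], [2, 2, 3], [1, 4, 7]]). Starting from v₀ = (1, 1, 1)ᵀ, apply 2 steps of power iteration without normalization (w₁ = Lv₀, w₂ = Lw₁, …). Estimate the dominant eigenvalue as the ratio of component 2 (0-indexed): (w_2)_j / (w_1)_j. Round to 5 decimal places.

9.66667

w1 = Lv₀ = (0·1 + 2·1 + 2·1; 2·1 + 2·1 + 3·1; 1·1 + 4·1 + 7·1) = (4, 7, 12)
w2 = Lw1 = (0·4 + 2·7 + 2·12; 2·4 + 2·7 + 3·12; 1·4 + 4·7 + 7·12) = (38, 58, 116)
Ratio at component: 116 / 12 = 9.66667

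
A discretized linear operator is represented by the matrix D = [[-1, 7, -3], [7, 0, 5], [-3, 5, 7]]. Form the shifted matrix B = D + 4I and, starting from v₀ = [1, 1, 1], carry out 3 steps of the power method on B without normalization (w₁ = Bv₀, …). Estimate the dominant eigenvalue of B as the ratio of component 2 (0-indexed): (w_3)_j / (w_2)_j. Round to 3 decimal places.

14.010

B = D + 4I has rows (3, 7, -3); (7, 4, 5); (-3, 5, 11)
w1 = Bv₀ = (3·1 + 7·1 + (-3)·1; 7·1 + 4·1 + 5·1; (-3)·1 + 5·1 + 11·1) = (7, 16, 13)
w2 = Bw1 = (3·7 + 7·16 + (-3)·13; 7·7 + 4·16 + 5·13; (-3)·7 + 5·16 + 11·13) = (94, 178, 202)
w3 = Bw2 = (922, 2380, 2830)
Ratio: 2830/202 = 14.010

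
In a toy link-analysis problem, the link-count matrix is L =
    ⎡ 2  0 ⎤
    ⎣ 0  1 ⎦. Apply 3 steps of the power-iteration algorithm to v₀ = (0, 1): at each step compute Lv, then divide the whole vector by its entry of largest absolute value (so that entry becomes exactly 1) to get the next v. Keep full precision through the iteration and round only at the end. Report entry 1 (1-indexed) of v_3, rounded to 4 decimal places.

0.0000

Lv0 = (0.00000, 1.00000); divide by 1.00000 → v1 = (0.00000, 1.00000)
Lv1 = (0.00000, 1.00000); divide by 1.00000 → v2 = (0.00000, 1.00000)
Lv2 = (0.00000, 1.00000); divide by 1.00000 → v3 = (0.00000, 1.00000)
Requested entry of v3: 0/1 = 0.0000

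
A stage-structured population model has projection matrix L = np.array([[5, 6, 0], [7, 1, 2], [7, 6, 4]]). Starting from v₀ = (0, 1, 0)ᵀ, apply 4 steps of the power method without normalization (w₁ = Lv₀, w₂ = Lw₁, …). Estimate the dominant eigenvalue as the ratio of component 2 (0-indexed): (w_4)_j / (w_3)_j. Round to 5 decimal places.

w1 = Lv₀ = (5·0 + 6·1 + 0·0; 7·0 + 1·1 + 2·0; 7·0 + 6·1 + 4·0) = (6, 1, 6)
w2 = Lw1 = (5·6 + 6·1 + 0·6; 7·6 + 1·1 + 2·6; 7·6 + 6·1 + 4·6) = (36, 55, 72)
w3 = Lw2 = (510, 451, 870)
w4 = Lw3 = (5256, 5761, 9756)
Ratio at component: 9756 / 870 = 11.21379

λ ≈ 11.21379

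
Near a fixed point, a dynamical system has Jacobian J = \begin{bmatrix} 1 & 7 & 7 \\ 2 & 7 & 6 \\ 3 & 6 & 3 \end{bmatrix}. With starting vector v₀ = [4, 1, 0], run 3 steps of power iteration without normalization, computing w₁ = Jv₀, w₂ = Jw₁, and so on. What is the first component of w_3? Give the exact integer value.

3126

w1 = Jv₀ = (11, 15, 18)
w2 = Jw1 = (242, 235, 177)
w3 = Jw2 = (3126, 3191, 2667)
The requested component of w3 is 3126.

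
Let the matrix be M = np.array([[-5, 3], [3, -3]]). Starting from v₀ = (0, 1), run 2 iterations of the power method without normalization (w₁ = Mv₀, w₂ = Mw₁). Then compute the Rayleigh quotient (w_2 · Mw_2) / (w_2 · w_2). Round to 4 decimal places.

-7.1600

w1 = Mv₀ = ((-5)·0 + 3·1; 3·0 + (-3)·1) = (3, -3)
w2 = Mw1 = ((-5)·3 + 3·(-3); 3·3 + (-3)·(-3)) = (-24, 18)
Mw2 = (174, -126)
w2·Mw2 = (-24)·174 + 18·(-126) = -6444; w2·w2 = (-24)·(-24) + 18·18 = 900
λ ≈ -6444/900 = -7.1600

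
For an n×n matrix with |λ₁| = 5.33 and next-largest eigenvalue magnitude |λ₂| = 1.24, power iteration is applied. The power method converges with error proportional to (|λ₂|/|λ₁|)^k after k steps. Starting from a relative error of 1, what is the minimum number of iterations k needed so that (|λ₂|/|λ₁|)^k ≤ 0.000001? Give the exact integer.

10

|λ₂/λ₁| = 1.24/5.33 = 0.23265
Need k ≥ ln(0.000001) / ln(0.23265) = -13.8155 / -1.4582 ≈ 9.474
Smallest integer k satisfying the bound: 10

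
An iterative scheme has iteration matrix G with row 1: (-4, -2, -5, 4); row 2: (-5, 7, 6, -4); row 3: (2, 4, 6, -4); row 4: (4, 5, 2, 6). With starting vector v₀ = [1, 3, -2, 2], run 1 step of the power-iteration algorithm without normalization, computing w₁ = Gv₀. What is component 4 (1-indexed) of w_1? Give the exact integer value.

w1 = Gv₀ = ((-4)·1 + (-2)·3 + (-5)·(-2) + 4·2; (-5)·1 + 7·3 + 6·(-2) + (-4)·2; 2·1 + 4·3 + 6·(-2) + (-4)·2; 4·1 + 5·3 + 2·(-2) + 6·2) = (8, -4, -6, 27)
The requested component of w1 is 27.

27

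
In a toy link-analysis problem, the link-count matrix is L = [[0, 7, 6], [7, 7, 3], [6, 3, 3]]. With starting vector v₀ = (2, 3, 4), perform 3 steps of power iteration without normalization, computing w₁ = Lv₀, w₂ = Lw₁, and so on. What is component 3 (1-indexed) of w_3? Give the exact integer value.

6921

w1 = Lv₀ = (0·2 + 7·3 + 6·4; 7·2 + 7·3 + 3·4; 6·2 + 3·3 + 3·4) = (45, 47, 33)
w2 = Lw1 = (0·45 + 7·47 + 6·33; 7·45 + 7·47 + 3·33; 6·45 + 3·47 + 3·33) = (527, 743, 510)
w3 = Lw2 = (8261, 10420, 6921)
The requested component of w3 is 6921.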